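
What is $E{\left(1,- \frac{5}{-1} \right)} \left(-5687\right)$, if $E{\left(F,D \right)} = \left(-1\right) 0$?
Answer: $0$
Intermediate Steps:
$E{\left(F,D \right)} = 0$
$E{\left(1,- \frac{5}{-1} \right)} \left(-5687\right) = 0 \left(-5687\right) = 0$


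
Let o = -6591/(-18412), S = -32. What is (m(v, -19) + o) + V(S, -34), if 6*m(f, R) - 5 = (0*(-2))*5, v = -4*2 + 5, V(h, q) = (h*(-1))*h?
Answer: -56495861/55236 ≈ -1022.8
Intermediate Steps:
V(h, q) = -h² (V(h, q) = (-h)*h = -h²)
v = -3 (v = -8 + 5 = -3)
o = 6591/18412 (o = -6591*(-1/18412) = 6591/18412 ≈ 0.35797)
m(f, R) = ⅚ (m(f, R) = ⅚ + ((0*(-2))*5)/6 = ⅚ + (0*5)/6 = ⅚ + (⅙)*0 = ⅚ + 0 = ⅚)
(m(v, -19) + o) + V(S, -34) = (⅚ + 6591/18412) - 1*(-32)² = 65803/55236 - 1*1024 = 65803/55236 - 1024 = -56495861/55236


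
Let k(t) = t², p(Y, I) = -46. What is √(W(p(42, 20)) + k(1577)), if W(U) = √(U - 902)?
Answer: √(2486929 + 2*I*√237) ≈ 1577.0 + 0.01*I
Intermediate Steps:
W(U) = √(-902 + U)
√(W(p(42, 20)) + k(1577)) = √(√(-902 - 46) + 1577²) = √(√(-948) + 2486929) = √(2*I*√237 + 2486929) = √(2486929 + 2*I*√237)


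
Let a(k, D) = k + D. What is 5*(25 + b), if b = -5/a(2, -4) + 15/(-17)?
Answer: 4525/34 ≈ 133.09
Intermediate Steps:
a(k, D) = D + k
b = 55/34 (b = -5/(-4 + 2) + 15/(-17) = -5/(-2) + 15*(-1/17) = -5*(-1/2) - 15/17 = 5/2 - 15/17 = 55/34 ≈ 1.6176)
5*(25 + b) = 5*(25 + 55/34) = 5*(905/34) = 4525/34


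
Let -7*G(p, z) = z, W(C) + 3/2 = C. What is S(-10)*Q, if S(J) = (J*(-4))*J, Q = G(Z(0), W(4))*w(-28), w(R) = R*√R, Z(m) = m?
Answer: -8000*I*√7 ≈ -21166.0*I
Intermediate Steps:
W(C) = -3/2 + C
G(p, z) = -z/7
w(R) = R^(3/2)
Q = 20*I*√7 (Q = (-(-3/2 + 4)/7)*(-28)^(3/2) = (-⅐*5/2)*(-56*I*√7) = -(-20)*I*√7 = 20*I*√7 ≈ 52.915*I)
S(J) = -4*J² (S(J) = (-4*J)*J = -4*J²)
S(-10)*Q = (-4*(-10)²)*(20*I*√7) = (-4*100)*(20*I*√7) = -8000*I*√7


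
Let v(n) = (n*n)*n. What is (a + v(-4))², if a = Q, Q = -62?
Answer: 15876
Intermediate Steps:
v(n) = n³ (v(n) = n²*n = n³)
a = -62
(a + v(-4))² = (-62 + (-4)³)² = (-62 - 64)² = (-126)² = 15876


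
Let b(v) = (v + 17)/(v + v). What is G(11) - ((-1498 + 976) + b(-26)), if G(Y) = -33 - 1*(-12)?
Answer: 26043/52 ≈ 500.83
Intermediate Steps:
b(v) = (17 + v)/(2*v) (b(v) = (17 + v)/((2*v)) = (17 + v)*(1/(2*v)) = (17 + v)/(2*v))
G(Y) = -21 (G(Y) = -33 + 12 = -21)
G(11) - ((-1498 + 976) + b(-26)) = -21 - ((-1498 + 976) + (½)*(17 - 26)/(-26)) = -21 - (-522 + (½)*(-1/26)*(-9)) = -21 - (-522 + 9/52) = -21 - 1*(-27135/52) = -21 + 27135/52 = 26043/52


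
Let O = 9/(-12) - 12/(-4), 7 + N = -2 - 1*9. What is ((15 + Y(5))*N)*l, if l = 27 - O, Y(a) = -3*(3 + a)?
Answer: 8019/2 ≈ 4009.5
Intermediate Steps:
N = -18 (N = -7 + (-2 - 1*9) = -7 + (-2 - 9) = -7 - 11 = -18)
O = 9/4 (O = 9*(-1/12) - 12*(-¼) = -¾ + 3 = 9/4 ≈ 2.2500)
Y(a) = -9 - 3*a
l = 99/4 (l = 27 - 1*9/4 = 27 - 9/4 = 99/4 ≈ 24.750)
((15 + Y(5))*N)*l = ((15 + (-9 - 3*5))*(-18))*(99/4) = ((15 + (-9 - 15))*(-18))*(99/4) = ((15 - 24)*(-18))*(99/4) = -9*(-18)*(99/4) = 162*(99/4) = 8019/2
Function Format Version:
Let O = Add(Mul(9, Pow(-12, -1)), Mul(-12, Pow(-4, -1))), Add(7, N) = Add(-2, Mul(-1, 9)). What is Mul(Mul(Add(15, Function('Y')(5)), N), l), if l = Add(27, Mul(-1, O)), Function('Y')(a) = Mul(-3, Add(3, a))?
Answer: Rational(8019, 2) ≈ 4009.5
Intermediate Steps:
N = -18 (N = Add(-7, Add(-2, Mul(-1, 9))) = Add(-7, Add(-2, -9)) = Add(-7, -11) = -18)
O = Rational(9, 4) (O = Add(Mul(9, Rational(-1, 12)), Mul(-12, Rational(-1, 4))) = Add(Rational(-3, 4), 3) = Rational(9, 4) ≈ 2.2500)
Function('Y')(a) = Add(-9, Mul(-3, a))
l = Rational(99, 4) (l = Add(27, Mul(-1, Rational(9, 4))) = Add(27, Rational(-9, 4)) = Rational(99, 4) ≈ 24.750)
Mul(Mul(Add(15, Function('Y')(5)), N), l) = Mul(Mul(Add(15, Add(-9, Mul(-3, 5))), -18), Rational(99, 4)) = Mul(Mul(Add(15, Add(-9, -15)), -18), Rational(99, 4)) = Mul(Mul(Add(15, -24), -18), Rational(99, 4)) = Mul(Mul(-9, -18), Rational(99, 4)) = Mul(162, Rational(99, 4)) = Rational(8019, 2)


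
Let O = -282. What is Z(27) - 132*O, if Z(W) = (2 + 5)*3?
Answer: 37245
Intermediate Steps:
Z(W) = 21 (Z(W) = 7*3 = 21)
Z(27) - 132*O = 21 - 132*(-282) = 21 + 37224 = 37245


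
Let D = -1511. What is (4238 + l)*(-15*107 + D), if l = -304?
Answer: -12258344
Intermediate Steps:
(4238 + l)*(-15*107 + D) = (4238 - 304)*(-15*107 - 1511) = 3934*(-1605 - 1511) = 3934*(-3116) = -12258344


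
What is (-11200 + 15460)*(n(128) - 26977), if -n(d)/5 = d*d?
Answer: -463901220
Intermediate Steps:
n(d) = -5*d**2 (n(d) = -5*d*d = -5*d**2)
(-11200 + 15460)*(n(128) - 26977) = (-11200 + 15460)*(-5*128**2 - 26977) = 4260*(-5*16384 - 26977) = 4260*(-81920 - 26977) = 4260*(-108897) = -463901220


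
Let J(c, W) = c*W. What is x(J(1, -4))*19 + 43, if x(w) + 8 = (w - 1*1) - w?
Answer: -128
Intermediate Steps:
J(c, W) = W*c
x(w) = -9 (x(w) = -8 + ((w - 1*1) - w) = -8 + ((w - 1) - w) = -8 + ((-1 + w) - w) = -8 - 1 = -9)
x(J(1, -4))*19 + 43 = -9*19 + 43 = -171 + 43 = -128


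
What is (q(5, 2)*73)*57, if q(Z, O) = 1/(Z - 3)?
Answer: 4161/2 ≈ 2080.5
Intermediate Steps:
q(Z, O) = 1/(-3 + Z)
(q(5, 2)*73)*57 = (73/(-3 + 5))*57 = (73/2)*57 = 4161/2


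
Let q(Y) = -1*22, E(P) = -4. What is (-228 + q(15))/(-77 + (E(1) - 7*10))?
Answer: 250/151 ≈ 1.6556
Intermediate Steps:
q(Y) = -22
(-228 + q(15))/(-77 + (E(1) - 7*10)) = (-228 - 22)/(-77 + (-4 - 7*10)) = -250/(-77 + (-4 - 70)) = -250/(-77 - 74) = -250/(-151) = -250*(-1/151) = 250/151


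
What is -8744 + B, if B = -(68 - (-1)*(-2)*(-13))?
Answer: -8838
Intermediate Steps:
B = -94 (B = -(68 - 1*2*(-13)) = -(68 - 2*(-13)) = -(68 + 26) = -1*94 = -94)
-8744 + B = -8744 - 94 = -8838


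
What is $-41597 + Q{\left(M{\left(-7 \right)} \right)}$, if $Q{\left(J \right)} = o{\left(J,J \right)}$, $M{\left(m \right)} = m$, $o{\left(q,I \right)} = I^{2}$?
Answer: $-41548$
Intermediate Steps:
$Q{\left(J \right)} = J^{2}$
$-41597 + Q{\left(M{\left(-7 \right)} \right)} = -41597 + \left(-7\right)^{2} = -41597 + 49 = -41548$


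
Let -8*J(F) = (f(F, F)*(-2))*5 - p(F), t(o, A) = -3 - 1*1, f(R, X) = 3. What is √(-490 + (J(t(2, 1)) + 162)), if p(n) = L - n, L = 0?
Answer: I*√1295/2 ≈ 17.993*I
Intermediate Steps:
p(n) = -n (p(n) = 0 - n = -n)
t(o, A) = -4 (t(o, A) = -3 - 1 = -4)
J(F) = 15/4 - F/8 (J(F) = -((3*(-2))*5 - (-1)*F)/8 = -(-6*5 + F)/8 = -(-30 + F)/8 = 15/4 - F/8)
√(-490 + (J(t(2, 1)) + 162)) = √(-490 + ((15/4 - ⅛*(-4)) + 162)) = √(-490 + ((15/4 + ½) + 162)) = √(-490 + (17/4 + 162)) = √(-490 + 665/4) = √(-1295/4) = I*√1295/2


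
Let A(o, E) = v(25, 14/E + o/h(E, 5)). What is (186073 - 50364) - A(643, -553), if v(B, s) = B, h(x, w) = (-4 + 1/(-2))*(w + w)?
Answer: 135684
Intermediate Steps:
h(x, w) = -9*w (h(x, w) = (-4 - ½)*(2*w) = -9*w)
A(o, E) = 25
(186073 - 50364) - A(643, -553) = (186073 - 50364) - 1*25 = 135709 - 25 = 135684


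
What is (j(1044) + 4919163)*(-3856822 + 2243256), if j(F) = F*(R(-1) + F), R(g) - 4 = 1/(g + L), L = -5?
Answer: -9702535328166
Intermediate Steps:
R(g) = 4 + 1/(-5 + g) (R(g) = 4 + 1/(g - 5) = 4 + 1/(-5 + g))
j(F) = F*(23/6 + F) (j(F) = F*((-19 + 4*(-1))/(-5 - 1) + F) = F*((-19 - 4)/(-6) + F) = F*(-⅙*(-23) + F) = F*(23/6 + F))
(j(1044) + 4919163)*(-3856822 + 2243256) = ((⅙)*1044*(23 + 6*1044) + 4919163)*(-3856822 + 2243256) = ((⅙)*1044*(23 + 6264) + 4919163)*(-1613566) = ((⅙)*1044*6287 + 4919163)*(-1613566) = (1093938 + 4919163)*(-1613566) = 6013101*(-1613566) = -9702535328166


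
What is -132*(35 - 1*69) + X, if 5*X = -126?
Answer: 22314/5 ≈ 4462.8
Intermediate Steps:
X = -126/5 (X = (⅕)*(-126) = -126/5 ≈ -25.200)
-132*(35 - 1*69) + X = -132*(35 - 1*69) - 126/5 = -132*(35 - 69) - 126/5 = -132*(-34) - 126/5 = 4488 - 126/5 = 22314/5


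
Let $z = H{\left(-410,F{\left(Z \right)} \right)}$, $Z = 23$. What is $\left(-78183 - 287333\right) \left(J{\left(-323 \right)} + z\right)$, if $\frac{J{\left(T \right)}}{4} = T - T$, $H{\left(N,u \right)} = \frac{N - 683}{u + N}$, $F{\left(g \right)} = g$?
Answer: $- \frac{399508988}{387} \approx -1.0323 \cdot 10^{6}$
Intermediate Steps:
$H{\left(N,u \right)} = \frac{-683 + N}{N + u}$
$J{\left(T \right)} = 0$ ($J{\left(T \right)} = 4 \left(T - T\right) = 4 \cdot 0 = 0$)
$z = \frac{1093}{387}$ ($z = \frac{-683 - 410}{-410 + 23} = \frac{1}{-387} \left(-1093\right) = \left(- \frac{1}{387}\right) \left(-1093\right) = \frac{1093}{387} \approx 2.8243$)
$\left(-78183 - 287333\right) \left(J{\left(-323 \right)} + z\right) = \left(-78183 - 287333\right) \left(0 + \frac{1093}{387}\right) = \left(-365516\right) \frac{1093}{387} = - \frac{399508988}{387}$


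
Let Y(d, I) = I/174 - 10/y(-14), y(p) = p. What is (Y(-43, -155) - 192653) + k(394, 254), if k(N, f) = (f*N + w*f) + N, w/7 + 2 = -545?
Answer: -1296864497/1218 ≈ -1.0648e+6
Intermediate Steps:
w = -3829 (w = -14 + 7*(-545) = -14 - 3815 = -3829)
k(N, f) = N - 3829*f + N*f (k(N, f) = (f*N - 3829*f) + N = (N*f - 3829*f) + N = (-3829*f + N*f) + N = N - 3829*f + N*f)
Y(d, I) = 5/7 + I/174 (Y(d, I) = I/174 - 10/(-14) = I*(1/174) - 10*(-1/14) = I/174 + 5/7 = 5/7 + I/174)
(Y(-43, -155) - 192653) + k(394, 254) = ((5/7 + (1/174)*(-155)) - 192653) + (394 - 3829*254 + 394*254) = ((5/7 - 155/174) - 192653) + (394 - 972566 + 100076) = (-215/1218 - 192653) - 872096 = -234651569/1218 - 872096 = -1296864497/1218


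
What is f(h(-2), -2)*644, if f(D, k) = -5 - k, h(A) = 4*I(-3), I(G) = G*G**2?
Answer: -1932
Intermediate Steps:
I(G) = G**3
h(A) = -108 (h(A) = 4*(-3)**3 = 4*(-27) = -108)
f(h(-2), -2)*644 = (-5 - 1*(-2))*644 = (-5 + 2)*644 = -3*644 = -1932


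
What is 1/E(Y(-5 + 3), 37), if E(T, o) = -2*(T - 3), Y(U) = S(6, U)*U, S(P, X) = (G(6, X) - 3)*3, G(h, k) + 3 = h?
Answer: 1/6 ≈ 0.16667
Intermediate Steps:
G(h, k) = -3 + h
S(P, X) = 0 (S(P, X) = ((-3 + 6) - 3)*3 = (3 - 3)*3 = 0*3 = 0)
Y(U) = 0 (Y(U) = 0*U = 0)
E(T, o) = 6 - 2*T (E(T, o) = -2*(-3 + T) = 6 - 2*T)
1/E(Y(-5 + 3), 37) = 1/(6 - 2*0) = 1/(6 + 0) = 1/6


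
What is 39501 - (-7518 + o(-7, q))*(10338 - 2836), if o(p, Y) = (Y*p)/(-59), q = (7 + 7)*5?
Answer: 3326256703/59 ≈ 5.6377e+7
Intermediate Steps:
q = 70 (q = 14*5 = 70)
o(p, Y) = -Y*p/59 (o(p, Y) = (Y*p)*(-1/59) = -Y*p/59)
39501 - (-7518 + o(-7, q))*(10338 - 2836) = 39501 - (-7518 - 1/59*70*(-7))*(10338 - 2836) = 39501 - (-7518 + 490/59)*7502 = 39501 - (-443072)*7502/59 = 39501 - 1*(-3323926144/59) = 39501 + 3323926144/59 = 3326256703/59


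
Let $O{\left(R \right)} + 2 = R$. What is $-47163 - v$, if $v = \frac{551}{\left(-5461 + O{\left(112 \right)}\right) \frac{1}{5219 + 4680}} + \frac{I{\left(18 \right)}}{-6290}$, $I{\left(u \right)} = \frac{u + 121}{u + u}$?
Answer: $- \frac{55911401060371}{1211680440} \approx -46144.0$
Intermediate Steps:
$I{\left(u \right)} = \frac{121 + u}{2 u}$
$O{\left(R \right)} = -2 + R$
$v = - \frac{1235083531349}{1211680440}$ ($v = \frac{551}{\left(-5461 + \left(-2 + 112\right)\right) \frac{1}{5219 + 4680}} + \frac{\frac{1}{2} \cdot \frac{1}{18} \left(121 + 18\right)}{-6290} = \frac{551}{\left(-5461 + 110\right) \frac{1}{9899}} + \frac{1}{2} \cdot \frac{1}{18} \cdot 139 \left(- \frac{1}{6290}\right) = \frac{551}{\left(-5351\right) \frac{1}{9899}} + \frac{139}{36} \left(- \frac{1}{6290}\right) = \frac{551}{- \frac{5351}{9899}} - \frac{139}{226440} = 551 \left(- \frac{9899}{5351}\right) - \frac{139}{226440} = - \frac{5454349}{5351} - \frac{139}{226440} = - \frac{1235083531349}{1211680440} \approx -1019.3$)
$-47163 - v = -47163 - - \frac{1235083531349}{1211680440} = -47163 + \frac{1235083531349}{1211680440} = - \frac{55911401060371}{1211680440}$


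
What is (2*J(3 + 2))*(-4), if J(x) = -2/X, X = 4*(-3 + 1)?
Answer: -2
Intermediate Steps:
X = -8 (X = 4*(-2) = -8)
J(x) = ¼ (J(x) = -2/(-8) = -2*(-⅛) = ¼)
(2*J(3 + 2))*(-4) = (2*(¼))*(-4) = (½)*(-4) = -2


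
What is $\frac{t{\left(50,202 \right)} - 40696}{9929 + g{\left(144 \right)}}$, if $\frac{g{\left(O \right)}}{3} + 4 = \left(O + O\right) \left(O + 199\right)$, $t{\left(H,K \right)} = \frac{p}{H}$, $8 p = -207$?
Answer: $- \frac{16278607}{122507600} \approx -0.13288$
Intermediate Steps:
$p = - \frac{207}{8}$ ($p = \frac{1}{8} \left(-207\right) = - \frac{207}{8} \approx -25.875$)
$t{\left(H,K \right)} = - \frac{207}{8 H}$
$g{\left(O \right)} = -12 + 6 O \left(199 + O\right)$ ($g{\left(O \right)} = -12 + 3 \left(O + O\right) \left(O + 199\right) = -12 + 3 \cdot 2 O \left(199 + O\right) = -12 + 6 O \left(199 + O\right)$)
$\frac{t{\left(50,202 \right)} - 40696}{9929 + g{\left(144 \right)}} = \frac{- \frac{207}{8 \cdot 50} - 40696}{9929 + \left(-12 + 6 \cdot 144^{2} + 1194 \cdot 144\right)} = \frac{\left(- \frac{207}{8}\right) \frac{1}{50} - 40696}{9929 + \left(-12 + 6 \cdot 20736 + 171936\right)} = \frac{- \frac{207}{400} - 40696}{9929 + \left(-12 + 124416 + 171936\right)} = - \frac{16278607}{400 \left(9929 + 296340\right)} = - \frac{16278607}{400 \cdot 306269} = \left(- \frac{16278607}{400}\right) \frac{1}{306269} = - \frac{16278607}{122507600}$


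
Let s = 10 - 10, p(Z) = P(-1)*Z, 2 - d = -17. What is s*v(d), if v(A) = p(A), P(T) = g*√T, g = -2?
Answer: 0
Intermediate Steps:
d = 19 (d = 2 - 1*(-17) = 2 + 17 = 19)
P(T) = -2*√T
p(Z) = -2*I*Z (p(Z) = (-2*I)*Z = -2*I*Z)
v(A) = -2*I*A
s = 0
s*v(d) = 0*(-2*I*19) = 0*(-38*I) = 0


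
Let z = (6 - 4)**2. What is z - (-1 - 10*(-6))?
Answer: -55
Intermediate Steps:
z = 4 (z = 2**2 = 4)
z - (-1 - 10*(-6)) = 4 - (-1 - 10*(-6)) = 4 - (-1 + 60) = 4 - 1*59 = 4 - 59 = -55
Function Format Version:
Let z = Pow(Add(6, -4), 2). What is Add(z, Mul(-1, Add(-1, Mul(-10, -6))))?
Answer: -55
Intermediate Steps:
z = 4 (z = Pow(2, 2) = 4)
Add(z, Mul(-1, Add(-1, Mul(-10, -6)))) = Add(4, Mul(-1, Add(-1, Mul(-10, -6)))) = Add(4, Mul(-1, Add(-1, 60))) = Add(4, Mul(-1, 59)) = Add(4, -59) = -55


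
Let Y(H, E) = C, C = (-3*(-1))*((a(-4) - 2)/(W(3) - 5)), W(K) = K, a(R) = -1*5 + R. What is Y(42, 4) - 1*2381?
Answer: -4729/2 ≈ -2364.5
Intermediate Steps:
a(R) = -5 + R
C = 33/2 (C = (-3*(-1))*(((-5 - 4) - 2)/(3 - 5)) = 3*((-9 - 2)/(-2)) = 3*(-11*(-½)) = 3*(11/2) = 33/2 ≈ 16.500)
Y(H, E) = 33/2
Y(42, 4) - 1*2381 = 33/2 - 1*2381 = 33/2 - 2381 = -4729/2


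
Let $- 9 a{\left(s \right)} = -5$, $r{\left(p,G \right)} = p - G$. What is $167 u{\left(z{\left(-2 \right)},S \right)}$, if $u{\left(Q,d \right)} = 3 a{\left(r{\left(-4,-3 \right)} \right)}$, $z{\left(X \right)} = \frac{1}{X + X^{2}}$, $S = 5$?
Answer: $\frac{835}{3} \approx 278.33$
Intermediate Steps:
$a{\left(s \right)} = \frac{5}{9}$ ($a{\left(s \right)} = \left(- \frac{1}{9}\right) \left(-5\right) = \frac{5}{9}$)
$u{\left(Q,d \right)} = \frac{5}{3}$ ($u{\left(Q,d \right)} = 3 \cdot \frac{5}{9} = \frac{5}{3}$)
$167 u{\left(z{\left(-2 \right)},S \right)} = 167 \cdot \frac{5}{3} = \frac{835}{3}$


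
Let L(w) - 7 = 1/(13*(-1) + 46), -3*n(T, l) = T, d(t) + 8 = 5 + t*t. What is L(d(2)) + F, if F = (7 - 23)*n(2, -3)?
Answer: 584/33 ≈ 17.697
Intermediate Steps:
d(t) = -3 + t² (d(t) = -8 + (5 + t*t) = -8 + (5 + t²) = -3 + t²)
n(T, l) = -T/3
L(w) = 232/33 (L(w) = 7 + 1/(13*(-1) + 46) = 7 + 1/(-13 + 46) = 7 + 1/33 = 232/33)
F = 32/3 (F = (7 - 23)*(-⅓*2) = -16*(-⅔) = 32/3 ≈ 10.667)
L(d(2)) + F = 232/33 + 32/3 = 584/33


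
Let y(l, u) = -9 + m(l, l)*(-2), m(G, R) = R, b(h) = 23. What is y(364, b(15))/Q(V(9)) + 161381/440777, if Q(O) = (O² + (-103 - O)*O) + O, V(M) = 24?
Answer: 719913337/1079022096 ≈ 0.66719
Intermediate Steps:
Q(O) = O + O² + O*(-103 - O) (Q(O) = (O² + O*(-103 - O)) + O = O + O² + O*(-103 - O))
y(l, u) = -9 - 2*l (y(l, u) = -9 + l*(-2) = -9 - 2*l)
y(364, b(15))/Q(V(9)) + 161381/440777 = (-9 - 2*364)/((-102*24)) + 161381/440777 = (-9 - 728)/(-2448) + 161381*(1/440777) = -737*(-1/2448) + 161381/440777 = 737/2448 + 161381/440777 = 719913337/1079022096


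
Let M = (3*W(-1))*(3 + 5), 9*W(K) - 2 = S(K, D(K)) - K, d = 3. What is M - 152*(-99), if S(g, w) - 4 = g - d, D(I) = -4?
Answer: 15056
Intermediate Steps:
S(g, w) = 1 + g (S(g, w) = 4 + (g - 1*3) = 4 + (g - 3) = 4 + (-3 + g) = 1 + g)
W(K) = ⅓ (W(K) = 2/9 + ((1 + K) - K)/9 = 2/9 + (⅑)*1 = 2/9 + ⅑ = ⅓)
M = 8 (M = (3*(⅓))*(3 + 5) = 1*8 = 8)
M - 152*(-99) = 8 - 152*(-99) = 8 + 15048 = 15056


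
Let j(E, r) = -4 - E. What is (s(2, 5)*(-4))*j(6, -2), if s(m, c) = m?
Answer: 80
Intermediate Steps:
(s(2, 5)*(-4))*j(6, -2) = (2*(-4))*(-4 - 1*6) = -8*(-4 - 6) = -8*(-10) = 80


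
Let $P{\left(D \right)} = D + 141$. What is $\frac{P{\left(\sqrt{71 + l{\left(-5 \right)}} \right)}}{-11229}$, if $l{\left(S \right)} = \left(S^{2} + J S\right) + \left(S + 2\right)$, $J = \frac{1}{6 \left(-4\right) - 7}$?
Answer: $- \frac{47}{3743} - \frac{2 \sqrt{62}}{18321} \approx -0.013416$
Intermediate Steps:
$J = - \frac{1}{31}$ ($J = \frac{1}{-24 - 7} = \frac{1}{-31} = - \frac{1}{31} \approx -0.032258$)
$l{\left(S \right)} = 2 + S^{2} + \frac{30 S}{31}$ ($l{\left(S \right)} = \left(S^{2} - \frac{S}{31}\right) + \left(S + 2\right) = \left(S^{2} - \frac{S}{31}\right) + \left(2 + S\right) = 2 + S^{2} + \frac{30 S}{31}$)
$P{\left(D \right)} = 141 + D$
$\frac{P{\left(\sqrt{71 + l{\left(-5 \right)}} \right)}}{-11229} = \frac{141 + \sqrt{71 + \left(2 + \left(-5\right)^{2} + \frac{30}{31} \left(-5\right)\right)}}{-11229} = \left(141 + \sqrt{71 + \left(2 + 25 - \frac{150}{31}\right)}\right) \left(- \frac{1}{11229}\right) = \left(141 + \sqrt{71 + \frac{687}{31}}\right) \left(- \frac{1}{11229}\right) = \left(141 + \sqrt{\frac{2888}{31}}\right) \left(- \frac{1}{11229}\right) = \left(141 + \frac{38 \sqrt{62}}{31}\right) \left(- \frac{1}{11229}\right) = - \frac{47}{3743} - \frac{2 \sqrt{62}}{18321}$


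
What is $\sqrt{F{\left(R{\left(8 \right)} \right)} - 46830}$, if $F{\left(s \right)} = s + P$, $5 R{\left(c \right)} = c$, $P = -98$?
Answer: $\frac{2 i \sqrt{293290}}{5} \approx 216.63 i$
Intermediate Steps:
$R{\left(c \right)} = \frac{c}{5}$
$F{\left(s \right)} = -98 + s$ ($F{\left(s \right)} = s - 98 = -98 + s$)
$\sqrt{F{\left(R{\left(8 \right)} \right)} - 46830} = \sqrt{\left(-98 + \frac{1}{5} \cdot 8\right) - 46830} = \sqrt{\left(-98 + \frac{8}{5}\right) - 46830} = \sqrt{- \frac{482}{5} - 46830} = \sqrt{- \frac{234632}{5}} = \frac{2 i \sqrt{293290}}{5}$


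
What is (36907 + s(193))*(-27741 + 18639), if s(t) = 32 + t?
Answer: -337975464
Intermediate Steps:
(36907 + s(193))*(-27741 + 18639) = (36907 + (32 + 193))*(-27741 + 18639) = (36907 + 225)*(-9102) = 37132*(-9102) = -337975464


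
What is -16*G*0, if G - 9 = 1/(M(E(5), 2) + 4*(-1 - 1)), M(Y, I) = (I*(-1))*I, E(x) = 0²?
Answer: 0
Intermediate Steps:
E(x) = 0
M(Y, I) = -I² (M(Y, I) = (-I)*I = -I²)
G = 107/12 (G = 9 + 1/(-1*2² + 4*(-1 - 1)) = 9 + 1/(-1*4 + 4*(-2)) = 9 + 1/(-4 - 8) = 9 + 1/(-12) = 9 - 1/12 = 107/12 ≈ 8.9167)
-16*G*0 = -16*107/12*0 = -428/3*0 = 0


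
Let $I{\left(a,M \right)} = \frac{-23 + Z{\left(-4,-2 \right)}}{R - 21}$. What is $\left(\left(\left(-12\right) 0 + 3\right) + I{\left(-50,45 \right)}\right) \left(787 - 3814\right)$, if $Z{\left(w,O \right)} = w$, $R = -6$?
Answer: $-12108$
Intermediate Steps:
$I{\left(a,M \right)} = 1$ ($I{\left(a,M \right)} = \frac{-23 - 4}{-6 - 21} = - \frac{27}{-27} = \left(-27\right) \left(- \frac{1}{27}\right) = 1$)
$\left(\left(\left(-12\right) 0 + 3\right) + I{\left(-50,45 \right)}\right) \left(787 - 3814\right) = \left(\left(\left(-12\right) 0 + 3\right) + 1\right) \left(787 - 3814\right) = \left(\left(0 + 3\right) + 1\right) \left(-3027\right) = \left(3 + 1\right) \left(-3027\right) = 4 \left(-3027\right) = -12108$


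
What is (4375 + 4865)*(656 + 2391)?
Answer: 28154280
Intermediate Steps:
(4375 + 4865)*(656 + 2391) = 9240*3047 = 28154280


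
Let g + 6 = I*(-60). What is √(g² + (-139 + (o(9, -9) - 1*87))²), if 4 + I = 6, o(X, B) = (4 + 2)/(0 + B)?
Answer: 778/3 ≈ 259.33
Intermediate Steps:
o(X, B) = 6/B
I = 2 (I = -4 + 6 = 2)
g = -126 (g = -6 + 2*(-60) = -6 - 120 = -126)
√(g² + (-139 + (o(9, -9) - 1*87))²) = √((-126)² + (-139 + (6/(-9) - 1*87))²) = √(15876 + (-139 + (6*(-⅑) - 87))²) = √(15876 + (-139 + (-⅔ - 87))²) = √(15876 + (-139 - 263/3)²) = √(15876 + (-680/3)²) = √(15876 + 462400/9) = √(605284/9) = 778/3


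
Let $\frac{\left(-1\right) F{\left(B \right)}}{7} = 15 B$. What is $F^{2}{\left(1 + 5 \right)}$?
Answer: $396900$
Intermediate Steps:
$F{\left(B \right)} = - 105 B$ ($F{\left(B \right)} = - 7 \cdot 15 B = - 105 B$)
$F^{2}{\left(1 + 5 \right)} = \left(- 105 \left(1 + 5\right)\right)^{2} = \left(\left(-105\right) 6\right)^{2} = \left(-630\right)^{2} = 396900$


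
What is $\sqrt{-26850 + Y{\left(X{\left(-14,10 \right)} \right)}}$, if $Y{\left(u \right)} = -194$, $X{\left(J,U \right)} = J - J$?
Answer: $2 i \sqrt{6761} \approx 164.45 i$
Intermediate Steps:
$X{\left(J,U \right)} = 0$
$\sqrt{-26850 + Y{\left(X{\left(-14,10 \right)} \right)}} = \sqrt{-26850 - 194} = \sqrt{-27044} = 2 i \sqrt{6761}$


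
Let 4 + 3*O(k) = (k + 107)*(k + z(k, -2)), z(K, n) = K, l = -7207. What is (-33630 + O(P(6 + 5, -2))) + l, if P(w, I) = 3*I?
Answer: -123727/3 ≈ -41242.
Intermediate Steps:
O(k) = -4/3 + 2*k*(107 + k)/3 (O(k) = -4/3 + ((k + 107)*(k + k))/3 = -4/3 + ((107 + k)*(2*k))/3 = -4/3 + (2*k*(107 + k))/3 = -4/3 + 2*k*(107 + k)/3)
(-33630 + O(P(6 + 5, -2))) + l = (-33630 + (-4/3 + 2*(3*(-2))²/3 + 214*(3*(-2))/3)) - 7207 = (-33630 + (-4/3 + (⅔)*(-6)² + (214/3)*(-6))) - 7207 = (-33630 + (-4/3 + (⅔)*36 - 428)) - 7207 = (-33630 + (-4/3 + 24 - 428)) - 7207 = (-33630 - 1216/3) - 7207 = -102106/3 - 7207 = -123727/3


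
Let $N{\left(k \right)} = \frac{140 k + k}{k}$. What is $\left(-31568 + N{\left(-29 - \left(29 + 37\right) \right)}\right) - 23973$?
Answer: $-55400$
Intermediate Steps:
$N{\left(k \right)} = 141$ ($N{\left(k \right)} = \frac{141 k}{k} = 141$)
$\left(-31568 + N{\left(-29 - \left(29 + 37\right) \right)}\right) - 23973 = \left(-31568 + 141\right) - 23973 = -31427 - 23973 = -55400$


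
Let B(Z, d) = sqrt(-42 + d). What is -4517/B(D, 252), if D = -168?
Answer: -4517*sqrt(210)/210 ≈ -311.70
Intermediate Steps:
-4517/B(D, 252) = -4517/sqrt(-42 + 252) = -4517*sqrt(210)/210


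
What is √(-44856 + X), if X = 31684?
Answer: 2*I*√3293 ≈ 114.77*I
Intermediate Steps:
√(-44856 + X) = √(-44856 + 31684) = √(-13172) = 2*I*√3293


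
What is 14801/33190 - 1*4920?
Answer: -163279999/33190 ≈ -4919.6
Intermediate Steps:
14801/33190 - 1*4920 = 14801*(1/33190) - 4920 = 14801/33190 - 4920 = -163279999/33190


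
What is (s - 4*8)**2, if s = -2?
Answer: 1156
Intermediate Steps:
(s - 4*8)**2 = (-2 - 4*8)**2 = (-2 - 32)**2 = (-34)**2 = 1156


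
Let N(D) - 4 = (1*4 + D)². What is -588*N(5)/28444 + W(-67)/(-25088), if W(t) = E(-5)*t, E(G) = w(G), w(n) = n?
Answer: -315856745/178400768 ≈ -1.7705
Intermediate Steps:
E(G) = G
N(D) = 4 + (4 + D)² (N(D) = 4 + (1*4 + D)² = 4 + (4 + D)²)
W(t) = -5*t
-588*N(5)/28444 + W(-67)/(-25088) = -588*(4 + (4 + 5)²)/28444 - 5*(-67)/(-25088) = -588*(4 + 9²)*(1/28444) + 335*(-1/25088) = -588*(4 + 81)*(1/28444) - 335/25088 = -588*85*(1/28444) - 335/25088 = -49980*1/28444 - 335/25088 = -12495/7111 - 335/25088 = -315856745/178400768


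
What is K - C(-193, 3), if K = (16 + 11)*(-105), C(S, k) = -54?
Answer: -2781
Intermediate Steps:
K = -2835 (K = 27*(-105) = -2835)
K - C(-193, 3) = -2835 - 1*(-54) = -2835 + 54 = -2781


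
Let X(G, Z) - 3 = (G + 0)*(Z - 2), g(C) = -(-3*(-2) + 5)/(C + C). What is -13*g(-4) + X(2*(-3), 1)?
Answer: -71/8 ≈ -8.8750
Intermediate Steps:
g(C) = -11/(2*C) (g(C) = -(6 + 5)/(2*C) = -11*1/(2*C) = -11/(2*C))
X(G, Z) = 3 + G*(-2 + Z) (X(G, Z) = 3 + (G + 0)*(Z - 2) = 3 + G*(-2 + Z))
-13*g(-4) + X(2*(-3), 1) = -(-143)/(2*(-4)) + (3 - 4*(-3) + (2*(-3))*1) = -(-143)*(-1)/(2*4) + (3 - 2*(-6) - 6*1) = -13*11/8 + (3 + 12 - 6) = -143/8 + 9 = -71/8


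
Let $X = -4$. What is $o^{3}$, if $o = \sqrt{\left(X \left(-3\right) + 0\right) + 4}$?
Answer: $64$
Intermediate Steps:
$o = 4$ ($o = \sqrt{\left(\left(-4\right) \left(-3\right) + 0\right) + 4} = \sqrt{\left(12 + 0\right) + 4} = \sqrt{12 + 4} = \sqrt{16} = 4$)
$o^{3} = 4^{3} = 64$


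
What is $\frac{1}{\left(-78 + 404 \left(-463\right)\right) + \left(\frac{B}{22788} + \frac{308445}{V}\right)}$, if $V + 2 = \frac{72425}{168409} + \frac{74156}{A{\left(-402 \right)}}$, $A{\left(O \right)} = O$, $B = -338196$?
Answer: $- \frac{2391757037721}{451570454806776986} \approx -5.2965 \cdot 10^{-6}$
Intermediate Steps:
$V = - \frac{6297411895}{33850209}$ ($V = -2 + \left(\frac{72425}{168409} + \frac{74156}{-402}\right) = -2 + \left(72425 \cdot \frac{1}{168409} + 74156 \left(- \frac{1}{402}\right)\right) = -2 + \left(\frac{72425}{168409} - \frac{37078}{201}\right) = -2 - \frac{6229711477}{33850209} = - \frac{6297411895}{33850209} \approx -186.04$)
$\frac{1}{\left(-78 + 404 \left(-463\right)\right) + \left(\frac{B}{22788} + \frac{308445}{V}\right)} = \frac{1}{\left(-78 + 404 \left(-463\right)\right) + \left(- \frac{338196}{22788} + \frac{308445}{- \frac{6297411895}{33850209}}\right)} = \frac{1}{\left(-78 - 187052\right) + \left(\left(-338196\right) \frac{1}{22788} + 308445 \left(- \frac{33850209}{6297411895}\right)\right)} = \frac{1}{-187130 - \frac{4000960338046256}{2391757037721}} = \frac{1}{- \frac{451570454806776986}{2391757037721}} = - \frac{2391757037721}{451570454806776986}$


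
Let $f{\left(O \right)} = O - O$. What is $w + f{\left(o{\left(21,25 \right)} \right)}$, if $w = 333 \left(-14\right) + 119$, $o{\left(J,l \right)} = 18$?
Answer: $-4543$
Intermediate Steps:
$w = -4543$ ($w = -4662 + 119 = -4543$)
$f{\left(O \right)} = 0$
$w + f{\left(o{\left(21,25 \right)} \right)} = -4543 + 0 = -4543$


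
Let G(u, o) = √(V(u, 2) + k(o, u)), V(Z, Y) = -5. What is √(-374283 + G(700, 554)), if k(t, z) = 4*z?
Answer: √(-374283 + √2795) ≈ 611.74*I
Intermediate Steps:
G(u, o) = √(-5 + 4*u)
√(-374283 + G(700, 554)) = √(-374283 + √(-5 + 4*700)) = √(-374283 + √(-5 + 2800)) = √(-374283 + √2795)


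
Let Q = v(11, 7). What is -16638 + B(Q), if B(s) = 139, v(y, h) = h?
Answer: -16499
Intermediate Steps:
Q = 7
-16638 + B(Q) = -16638 + 139 = -16499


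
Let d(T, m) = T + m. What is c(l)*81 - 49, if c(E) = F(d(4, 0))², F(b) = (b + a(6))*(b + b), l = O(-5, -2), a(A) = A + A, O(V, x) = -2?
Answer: 1327055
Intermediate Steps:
a(A) = 2*A
l = -2
F(b) = 2*b*(12 + b) (F(b) = (b + 2*6)*(b + b) = (b + 12)*(2*b) = (12 + b)*(2*b) = 2*b*(12 + b))
c(E) = 16384 (c(E) = (2*(4 + 0)*(12 + (4 + 0)))² = (2*4*(12 + 4))² = (2*4*16)² = 128² = 16384)
c(l)*81 - 49 = 16384*81 - 49 = 1327104 - 49 = 1327055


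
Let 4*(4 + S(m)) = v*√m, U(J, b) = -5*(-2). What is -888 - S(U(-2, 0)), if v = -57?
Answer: -884 + 57*√10/4 ≈ -838.94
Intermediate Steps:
U(J, b) = 10
S(m) = -4 - 57*√m/4 (S(m) = -4 + (-57*√m)/4 = -4 - 57*√m/4)
-888 - S(U(-2, 0)) = -888 - (-4 - 57*√10/4) = -888 + (4 + 57*√10/4) = -884 + 57*√10/4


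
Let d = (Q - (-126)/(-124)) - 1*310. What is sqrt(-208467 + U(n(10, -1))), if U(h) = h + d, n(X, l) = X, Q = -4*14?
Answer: I*sqrt(802719518)/62 ≈ 456.97*I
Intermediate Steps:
Q = -56
d = -22755/62 (d = (-56 - (-126)/(-124)) - 1*310 = (-56 - (-126)*(-1)/124) - 310 = (-56 - 1*63/62) - 310 = (-56 - 63/62) - 310 = -3535/62 - 310 = -22755/62 ≈ -367.02)
U(h) = -22755/62 + h (U(h) = h - 22755/62 = -22755/62 + h)
sqrt(-208467 + U(n(10, -1))) = sqrt(-208467 + (-22755/62 + 10)) = sqrt(-208467 - 22135/62) = sqrt(-12947089/62) = I*sqrt(802719518)/62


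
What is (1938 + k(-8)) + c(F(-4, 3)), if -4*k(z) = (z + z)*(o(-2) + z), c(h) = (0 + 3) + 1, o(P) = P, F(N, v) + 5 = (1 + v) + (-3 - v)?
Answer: 1902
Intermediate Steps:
F(N, v) = -7 (F(N, v) = -5 + ((1 + v) + (-3 - v)) = -5 - 2 = -7)
c(h) = 4 (c(h) = 3 + 1 = 4)
k(z) = -z*(-2 + z)/2 (k(z) = -(z + z)*(-2 + z)/4 = -2*z*(-2 + z)/4 = -z*(-2 + z)/2)
(1938 + k(-8)) + c(F(-4, 3)) = (1938 + (½)*(-8)*(2 - 1*(-8))) + 4 = (1938 + (½)*(-8)*(2 + 8)) + 4 = (1938 + (½)*(-8)*10) + 4 = (1938 - 40) + 4 = 1898 + 4 = 1902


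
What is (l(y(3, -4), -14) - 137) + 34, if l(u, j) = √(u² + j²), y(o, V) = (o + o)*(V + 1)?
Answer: -103 + 2*√130 ≈ -80.197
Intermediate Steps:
y(o, V) = 2*o*(1 + V) (y(o, V) = (2*o)*(1 + V) = 2*o*(1 + V))
l(u, j) = √(j² + u²)
(l(y(3, -4), -14) - 137) + 34 = (√((-14)² + (2*3*(1 - 4))²) - 137) + 34 = (√(196 + (2*3*(-3))²) - 137) + 34 = (√(196 + (-18)²) - 137) + 34 = (√(196 + 324) - 137) + 34 = (√520 - 137) + 34 = (2*√130 - 137) + 34 = (-137 + 2*√130) + 34 = -103 + 2*√130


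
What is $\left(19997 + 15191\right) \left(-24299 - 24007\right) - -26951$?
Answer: $-1699764577$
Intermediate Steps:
$\left(19997 + 15191\right) \left(-24299 - 24007\right) - -26951 = 35188 \left(-48306\right) + 26951 = -1699791528 + 26951 = -1699764577$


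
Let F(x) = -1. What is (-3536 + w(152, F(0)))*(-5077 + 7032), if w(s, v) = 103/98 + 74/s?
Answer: -25732368835/3724 ≈ -6.9099e+6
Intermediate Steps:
w(s, v) = 103/98 + 74/s (w(s, v) = 103*(1/98) + 74/s = 103/98 + 74/s)
(-3536 + w(152, F(0)))*(-5077 + 7032) = (-3536 + (103/98 + 74/152))*(-5077 + 7032) = (-3536 + (103/98 + 74*(1/152)))*1955 = (-3536 + (103/98 + 37/76))*1955 = (-3536 + 5727/3724)*1955 = -13162337/3724*1955 = -25732368835/3724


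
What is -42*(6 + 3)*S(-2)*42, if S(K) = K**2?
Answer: -63504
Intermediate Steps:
-42*(6 + 3)*S(-2)*42 = -42*(6 + 3)*(-2)**2*42 = -378*4*42 = -42*36*42 = -1512*42 = -63504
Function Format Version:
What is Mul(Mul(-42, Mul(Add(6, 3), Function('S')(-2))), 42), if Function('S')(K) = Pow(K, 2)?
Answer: -63504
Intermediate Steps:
Mul(Mul(-42, Mul(Add(6, 3), Function('S')(-2))), 42) = Mul(Mul(-42, Mul(Add(6, 3), Pow(-2, 2))), 42) = Mul(Mul(-42, Mul(9, 4)), 42) = Mul(Mul(-42, 36), 42) = Mul(-1512, 42) = -63504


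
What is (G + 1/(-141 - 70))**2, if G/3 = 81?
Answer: 2628817984/44521 ≈ 59047.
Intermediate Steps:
G = 243 (G = 3*81 = 243)
(G + 1/(-141 - 70))**2 = (243 + 1/(-141 - 70))**2 = (243 + 1/(-211))**2 = (243 - 1/211)**2 = (51272/211)**2 = 2628817984/44521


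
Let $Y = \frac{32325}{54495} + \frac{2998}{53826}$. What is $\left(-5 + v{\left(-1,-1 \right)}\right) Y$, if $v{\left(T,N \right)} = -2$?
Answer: $- \frac{21147794}{4655949} \approx -4.5421$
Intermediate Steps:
$Y = \frac{21147794}{32591643}$ ($Y = 32325 \cdot \frac{1}{54495} + 2998 \cdot \frac{1}{53826} = \frac{2155}{3633} + \frac{1499}{26913} = \frac{21147794}{32591643} \approx 0.64887$)
$\left(-5 + v{\left(-1,-1 \right)}\right) Y = \left(-5 - 2\right) \frac{21147794}{32591643} = \left(-7\right) \frac{21147794}{32591643} = - \frac{21147794}{4655949}$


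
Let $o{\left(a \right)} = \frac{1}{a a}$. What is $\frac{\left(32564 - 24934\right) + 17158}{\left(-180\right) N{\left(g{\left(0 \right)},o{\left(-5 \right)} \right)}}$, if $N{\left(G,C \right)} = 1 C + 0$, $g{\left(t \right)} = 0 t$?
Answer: $- \frac{30985}{9} \approx -3442.8$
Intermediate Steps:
$g{\left(t \right)} = 0$
$o{\left(a \right)} = \frac{1}{a^{2}}$
$N{\left(G,C \right)} = C$ ($N{\left(G,C \right)} = C + 0 = C$)
$\frac{\left(32564 - 24934\right) + 17158}{\left(-180\right) N{\left(g{\left(0 \right)},o{\left(-5 \right)} \right)}} = \frac{\left(32564 - 24934\right) + 17158}{\left(-180\right) \frac{1}{25}} = \frac{7630 + 17158}{\left(-180\right) \frac{1}{25}} = \frac{24788}{- \frac{36}{5}} = 24788 \left(- \frac{5}{36}\right) = - \frac{30985}{9}$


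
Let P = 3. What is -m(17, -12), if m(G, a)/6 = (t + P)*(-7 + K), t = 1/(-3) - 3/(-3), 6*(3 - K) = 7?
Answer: 341/3 ≈ 113.67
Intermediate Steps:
K = 11/6 (K = 3 - ⅙*7 = 3 - 7/6 = 11/6 ≈ 1.8333)
t = ⅔ (t = 1*(-⅓) - 3*(-⅓) = -⅓ + 1 = ⅔ ≈ 0.66667)
m(G, a) = -341/3 (m(G, a) = 6*((⅔ + 3)*(-7 + 11/6)) = 6*((11/3)*(-31/6)) = 6*(-341/18) = -341/3)
-m(17, -12) = -1*(-341/3) = 341/3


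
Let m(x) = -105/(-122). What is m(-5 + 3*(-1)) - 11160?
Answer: -1361415/122 ≈ -11159.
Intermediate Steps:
m(x) = 105/122 (m(x) = -105*(-1/122) = 105/122)
m(-5 + 3*(-1)) - 11160 = 105/122 - 11160 = -1361415/122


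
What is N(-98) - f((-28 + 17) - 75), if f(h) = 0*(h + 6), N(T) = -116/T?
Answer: 58/49 ≈ 1.1837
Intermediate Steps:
f(h) = 0 (f(h) = 0*(6 + h) = 0)
N(-98) - f((-28 + 17) - 75) = -116/(-98) - 1*0 = -116*(-1/98) + 0 = 58/49 + 0 = 58/49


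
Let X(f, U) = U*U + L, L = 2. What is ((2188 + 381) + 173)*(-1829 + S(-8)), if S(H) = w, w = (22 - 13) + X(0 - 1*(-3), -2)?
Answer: -4973988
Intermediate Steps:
X(f, U) = 2 + U² (X(f, U) = U*U + 2 = U² + 2 = 2 + U²)
w = 15 (w = (22 - 13) + (2 + (-2)²) = 9 + (2 + 4) = 9 + 6 = 15)
S(H) = 15
((2188 + 381) + 173)*(-1829 + S(-8)) = ((2188 + 381) + 173)*(-1829 + 15) = (2569 + 173)*(-1814) = 2742*(-1814) = -4973988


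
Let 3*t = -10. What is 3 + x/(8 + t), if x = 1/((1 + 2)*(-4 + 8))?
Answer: 169/56 ≈ 3.0179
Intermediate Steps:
t = -10/3 (t = (1/3)*(-10) = -10/3 ≈ -3.3333)
x = 1/12 (x = 1/(3*4) = 1/12 ≈ 0.083333)
3 + x/(8 + t) = 3 + 1/(12*(8 - 10/3)) = 3 + 1/(12*(14/3)) = 3 + (1/12)*(3/14) = 3 + 1/56 = 169/56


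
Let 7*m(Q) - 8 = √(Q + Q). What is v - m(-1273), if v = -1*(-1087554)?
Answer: 7612870/7 - I*√2546/7 ≈ 1.0876e+6 - 7.2083*I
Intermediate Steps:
v = 1087554
m(Q) = 8/7 + √2*√Q/7 (m(Q) = 8/7 + √(Q + Q)/7 = 8/7 + √(2*Q)/7 = 8/7 + (√2*√Q)/7 = 8/7 + √2*√Q/7)
v - m(-1273) = 1087554 - (8/7 + √2*√(-1273)/7) = 1087554 - (8/7 + √2*(I*√1273)/7) = 1087554 - (8/7 + I*√2546/7) = 1087554 + (-8/7 - I*√2546/7) = 7612870/7 - I*√2546/7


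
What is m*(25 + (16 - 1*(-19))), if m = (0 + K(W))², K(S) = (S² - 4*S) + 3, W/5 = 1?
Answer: 3840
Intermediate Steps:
W = 5 (W = 5*1 = 5)
K(S) = 3 + S² - 4*S
m = 64 (m = (0 + (3 + 5² - 4*5))² = (0 + (3 + 25 - 20))² = (0 + 8)² = 8² = 64)
m*(25 + (16 - 1*(-19))) = 64*(25 + (16 - 1*(-19))) = 64*(25 + (16 + 19)) = 64*(25 + 35) = 64*60 = 3840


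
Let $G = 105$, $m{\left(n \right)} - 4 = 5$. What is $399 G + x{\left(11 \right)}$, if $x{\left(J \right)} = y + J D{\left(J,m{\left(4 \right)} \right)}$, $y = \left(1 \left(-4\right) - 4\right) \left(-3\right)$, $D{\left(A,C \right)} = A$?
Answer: $42040$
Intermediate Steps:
$m{\left(n \right)} = 9$ ($m{\left(n \right)} = 4 + 5 = 9$)
$y = 24$ ($y = \left(-4 - 4\right) \left(-3\right) = \left(-8\right) \left(-3\right) = 24$)
$x{\left(J \right)} = 24 + J^{2}$ ($x{\left(J \right)} = 24 + J J = 24 + J^{2}$)
$399 G + x{\left(11 \right)} = 399 \cdot 105 + \left(24 + 11^{2}\right) = 41895 + \left(24 + 121\right) = 41895 + 145 = 42040$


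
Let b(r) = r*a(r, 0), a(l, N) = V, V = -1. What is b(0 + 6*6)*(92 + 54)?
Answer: -5256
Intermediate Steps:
a(l, N) = -1
b(r) = -r (b(r) = r*(-1) = -r)
b(0 + 6*6)*(92 + 54) = (-(0 + 6*6))*(92 + 54) = -(0 + 36)*146 = -1*36*146 = -36*146 = -5256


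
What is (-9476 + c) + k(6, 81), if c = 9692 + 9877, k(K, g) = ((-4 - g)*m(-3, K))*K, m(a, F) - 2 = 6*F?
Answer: -9287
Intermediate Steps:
m(a, F) = 2 + 6*F
k(K, g) = K*(-4 - g)*(2 + 6*K) (k(K, g) = ((-4 - g)*(2 + 6*K))*K = K*(-4 - g)*(2 + 6*K))
c = 19569
(-9476 + c) + k(6, 81) = (-9476 + 19569) - 2*6*(1 + 3*6)*(4 + 81) = 10093 - 2*6*(1 + 18)*85 = 10093 - 2*6*19*85 = 10093 - 19380 = -9287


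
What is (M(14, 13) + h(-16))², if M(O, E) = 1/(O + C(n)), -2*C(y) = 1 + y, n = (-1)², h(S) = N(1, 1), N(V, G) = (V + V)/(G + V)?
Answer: 196/169 ≈ 1.1598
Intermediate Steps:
N(V, G) = 2*V/(G + V) (N(V, G) = (2*V)/(G + V) = 2*V/(G + V))
h(S) = 1 (h(S) = 2*1/(1 + 1) = 2*1/2 = 2*1*(½) = 1)
n = 1
C(y) = -½ - y/2 (C(y) = -(1 + y)/2 = -½ - y/2)
M(O, E) = 1/(-1 + O) (M(O, E) = 1/(O + (-½ - ½*1)) = 1/(O + (-½ - ½)) = 1/(O - 1) = 1/(-1 + O))
(M(14, 13) + h(-16))² = (1/(-1 + 14) + 1)² = (1/13 + 1)² = (14/13)² = 196/169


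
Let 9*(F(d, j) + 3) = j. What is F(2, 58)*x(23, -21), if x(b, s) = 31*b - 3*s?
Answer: 24056/9 ≈ 2672.9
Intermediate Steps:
F(d, j) = -3 + j/9
x(b, s) = -3*s + 31*b
F(2, 58)*x(23, -21) = (-3 + (1/9)*58)*(-3*(-21) + 31*23) = (-3 + 58/9)*(63 + 713) = (31/9)*776 = 24056/9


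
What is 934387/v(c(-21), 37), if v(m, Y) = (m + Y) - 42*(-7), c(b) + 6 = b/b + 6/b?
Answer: 6540709/2280 ≈ 2868.7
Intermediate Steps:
c(b) = -5 + 6/b (c(b) = -6 + (b/b + 6/b) = -6 + (1 + 6/b) = -5 + 6/b)
v(m, Y) = 294 + Y + m (v(m, Y) = (Y + m) + 294 = 294 + Y + m)
934387/v(c(-21), 37) = 934387/(294 + 37 + (-5 + 6/(-21))) = 934387/(294 + 37 + (-5 + 6*(-1/21))) = 934387/(294 + 37 + (-5 - 2/7)) = 934387/(294 + 37 - 37/7) = 934387/(2280/7) = 934387*(7/2280) = 6540709/2280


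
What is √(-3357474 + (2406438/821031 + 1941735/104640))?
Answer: I*√191213895719408417441347/238646344 ≈ 1832.3*I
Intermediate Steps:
√(-3357474 + (2406438/821031 + 1941735/104640)) = √(-3357474 + (2406438*(1/821031) + 1941735*(1/104640))) = √(-3357474 + (802146/273677 + 129449/6976)) = √(-3357474 + 41022984469/1909170752) = √(-6409950138415979/1909170752) = I*√191213895719408417441347/238646344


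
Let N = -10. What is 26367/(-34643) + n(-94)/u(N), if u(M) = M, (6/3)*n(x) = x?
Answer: 1364551/346430 ≈ 3.9389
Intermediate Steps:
n(x) = x/2
26367/(-34643) + n(-94)/u(N) = 26367/(-34643) + ((½)*(-94))/(-10) = 26367*(-1/34643) - 47*(-⅒) = -26367/34643 + 47/10 = 1364551/346430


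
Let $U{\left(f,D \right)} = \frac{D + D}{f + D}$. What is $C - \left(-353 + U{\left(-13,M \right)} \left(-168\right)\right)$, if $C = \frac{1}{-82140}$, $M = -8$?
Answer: $\frac{39509339}{82140} \approx 481.0$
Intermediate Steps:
$U{\left(f,D \right)} = \frac{2 D}{D + f}$
$C = - \frac{1}{82140} \approx -1.2174 \cdot 10^{-5}$
$C - \left(-353 + U{\left(-13,M \right)} \left(-168\right)\right) = - \frac{1}{82140} - \left(-353 + 2 \left(-8\right) \frac{1}{-8 - 13} \left(-168\right)\right) = - \frac{1}{82140} - \left(-353 + 2 \left(-8\right) \frac{1}{-21} \left(-168\right)\right) = - \frac{1}{82140} - \left(-353 + 2 \left(-8\right) \left(- \frac{1}{21}\right) \left(-168\right)\right) = - \frac{1}{82140} - \left(-353 + \frac{16}{21} \left(-168\right)\right) = - \frac{1}{82140} - \left(-353 - 128\right) = - \frac{1}{82140} - -481 = - \frac{1}{82140} + 481 = \frac{39509339}{82140}$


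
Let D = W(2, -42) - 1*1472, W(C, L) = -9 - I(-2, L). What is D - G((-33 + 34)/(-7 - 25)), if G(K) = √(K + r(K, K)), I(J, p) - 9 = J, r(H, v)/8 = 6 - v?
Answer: -1488 - √3086/8 ≈ -1494.9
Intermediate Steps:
r(H, v) = 48 - 8*v (r(H, v) = 8*(6 - v) = 48 - 8*v)
I(J, p) = 9 + J
W(C, L) = -16 (W(C, L) = -9 - (9 - 2) = -9 - 1*7 = -9 - 7 = -16)
G(K) = √(48 - 7*K) (G(K) = √(K + (48 - 8*K)) = √(48 - 7*K))
D = -1488 (D = -16 - 1*1472 = -16 - 1472 = -1488)
D - G((-33 + 34)/(-7 - 25)) = -1488 - √(48 - 7*(-33 + 34)/(-7 - 25)) = -1488 - √(48 - 7/(-32)) = -1488 - √(48 - 7*(-1)/32) = -1488 - √(48 - 7*(-1/32)) = -1488 - √(48 + 7/32) = -1488 - √(1543/32) = -1488 - √3086/8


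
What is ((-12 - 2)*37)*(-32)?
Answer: 16576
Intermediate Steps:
((-12 - 2)*37)*(-32) = -14*37*(-32) = -518*(-32) = 16576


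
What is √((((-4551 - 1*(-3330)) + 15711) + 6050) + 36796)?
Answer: 2*√14334 ≈ 239.45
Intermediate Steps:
√((((-4551 - 1*(-3330)) + 15711) + 6050) + 36796) = √((((-4551 + 3330) + 15711) + 6050) + 36796) = √(((-1221 + 15711) + 6050) + 36796) = √((14490 + 6050) + 36796) = √(20540 + 36796) = √57336 = 2*√14334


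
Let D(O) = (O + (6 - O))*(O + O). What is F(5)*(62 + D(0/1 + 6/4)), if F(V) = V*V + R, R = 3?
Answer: 2240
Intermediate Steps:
F(V) = 3 + V**2 (F(V) = V*V + 3 = V**2 + 3 = 3 + V**2)
D(O) = 12*O (D(O) = 6*(2*O) = 12*O)
F(5)*(62 + D(0/1 + 6/4)) = (3 + 5**2)*(62 + 12*(0/1 + 6/4)) = (3 + 25)*(62 + 12*(0*1 + 6*(1/4))) = 28*(62 + 12*(0 + 3/2)) = 28*(62 + 12*(3/2)) = 28*(62 + 18) = 28*80 = 2240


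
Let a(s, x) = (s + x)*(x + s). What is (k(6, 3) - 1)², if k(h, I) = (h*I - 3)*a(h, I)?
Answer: 1473796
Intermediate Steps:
a(s, x) = (s + x)² (a(s, x) = (s + x)*(s + x) = (s + x)²)
k(h, I) = (I + h)²*(-3 + I*h) (k(h, I) = (h*I - 3)*(h + I)² = (I*h - 3)*(I + h)² = (-3 + I*h)*(I + h)² = (I + h)²*(-3 + I*h))
(k(6, 3) - 1)² = ((3 + 6)²*(-3 + 3*6) - 1)² = (9²*(-3 + 18) - 1)² = (81*15 - 1)² = (1215 - 1)² = 1214² = 1473796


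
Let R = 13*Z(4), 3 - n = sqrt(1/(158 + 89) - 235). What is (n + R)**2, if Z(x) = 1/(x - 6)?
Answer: -220073/988 + 14*I*sqrt(3584217)/247 ≈ -222.75 + 107.31*I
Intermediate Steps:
Z(x) = 1/(-6 + x)
n = 3 - 2*I*sqrt(3584217)/247 (n = 3 - sqrt(1/(158 + 89) - 235) = 3 - sqrt(1/247 - 235) = 3 - sqrt(-58044/247) = 3 - 2*I*sqrt(3584217)/247 ≈ 3.0 - 15.33*I)
R = -13/2 (R = 13/(-6 + 4) = 13/(-2) = 13*(-1/2) = -13/2 ≈ -6.5000)
(n + R)**2 = ((3 - 2*I*sqrt(3584217)/247) - 13/2)**2 = (-7/2 - 2*I*sqrt(3584217)/247)**2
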